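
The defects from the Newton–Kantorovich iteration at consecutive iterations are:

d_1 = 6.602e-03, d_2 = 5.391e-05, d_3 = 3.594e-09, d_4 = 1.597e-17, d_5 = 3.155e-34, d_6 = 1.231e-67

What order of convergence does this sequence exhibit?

Consecutive ratios: d_6/d_5 = 1.231e-67/3.155e-34 = 3.90174e-34, d_5/d_4 = 3.155e-34/1.597e-17 = 1.97558e-17.
p ≈ ln(3.90174e-34)/ln(1.97558e-17) = -76.9265/-38.4631 ≈ 2.00.
So the convergence is quadratic (order 2).

2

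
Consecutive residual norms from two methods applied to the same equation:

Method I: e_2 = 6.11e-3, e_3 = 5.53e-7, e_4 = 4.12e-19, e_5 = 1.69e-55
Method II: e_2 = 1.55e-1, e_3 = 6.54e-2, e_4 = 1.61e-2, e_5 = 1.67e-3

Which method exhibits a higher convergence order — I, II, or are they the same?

Method I: p ≈ ln(1.69e-55/4.12e-19)/ln(4.12e-19/5.53e-7) ≈ 3.00.
Method II: p ≈ ln(1.67e-3/1.61e-2)/ln(1.61e-2/6.54e-2) ≈ 1.62.
Method I has the higher order (≈3.0 vs ≈1.6).

I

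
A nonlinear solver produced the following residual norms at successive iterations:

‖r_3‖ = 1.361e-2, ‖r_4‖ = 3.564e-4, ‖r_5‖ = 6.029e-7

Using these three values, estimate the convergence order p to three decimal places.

p ≈ ln(‖r_5‖/‖r_4‖) / ln(‖r_4‖/‖r_3‖)
  = ln(6.029e-7/3.564e-4) / ln(3.564e-4/1.361e-2)
  = ln(0.00169164) / ln(0.0261866)
  = -6.382057 / -3.642507 ≈ 1.752106

1.752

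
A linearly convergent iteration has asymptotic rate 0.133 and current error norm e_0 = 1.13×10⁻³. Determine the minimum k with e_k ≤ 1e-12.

After k steps, e_k ≈ 1.13×10⁻³·0.133^k.
Need 0.133^k ≤ 1e-12/1.13×10⁻³ = 8.84956e-10.
k ≥ ln(8.84956e-10)/ln(0.133) = -20.8455/-2.01741 = 10.333.
Smallest integer k = 11.

11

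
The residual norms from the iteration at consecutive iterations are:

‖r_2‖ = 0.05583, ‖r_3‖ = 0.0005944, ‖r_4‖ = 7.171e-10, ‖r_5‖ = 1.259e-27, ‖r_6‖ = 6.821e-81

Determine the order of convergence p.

3

Consecutive ratios: ‖r_6‖/‖r_5‖ = 6.821e-81/1.259e-27 = 5.41779e-54, ‖r_5‖/‖r_4‖ = 1.259e-27/7.171e-10 = 1.75568e-18.
p ≈ ln(5.41779e-54)/ln(1.75568e-18) = -122.6499/-40.8837 ≈ 3.00.
So the convergence is cubic (order 3).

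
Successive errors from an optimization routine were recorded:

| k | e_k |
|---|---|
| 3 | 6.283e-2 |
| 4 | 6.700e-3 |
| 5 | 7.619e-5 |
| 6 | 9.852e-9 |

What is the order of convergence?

Consecutive ratios: e_6/e_5 = 9.852e-9/7.619e-5 = 0.000129308, e_5/e_4 = 7.619e-5/6.700e-3 = 0.0113716.
p ≈ ln(0.000129308)/ln(0.0113716) = -8.9533/-4.4766 ≈ 2.00.
So the convergence is quadratic (order 2).

2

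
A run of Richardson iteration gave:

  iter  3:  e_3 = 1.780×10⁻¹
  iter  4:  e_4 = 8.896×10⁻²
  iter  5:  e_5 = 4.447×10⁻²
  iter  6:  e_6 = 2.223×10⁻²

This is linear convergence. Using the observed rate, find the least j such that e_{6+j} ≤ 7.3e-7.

Rate ρ ≈ e_6/e_5 = 2.223×10⁻²/4.447×10⁻² = 0.4999.
After j more steps, e_{6+j} ≈ 2.223×10⁻²·ρ^j; need ρ^j ≤ 7.3e-7/2.223×10⁻² = 3.28385e-05.
j ≥ ln(3.28385e-05)/ln(0.4999) = -10.3239/-0.69335 = 14.890.
So 15 more iterations are needed.

15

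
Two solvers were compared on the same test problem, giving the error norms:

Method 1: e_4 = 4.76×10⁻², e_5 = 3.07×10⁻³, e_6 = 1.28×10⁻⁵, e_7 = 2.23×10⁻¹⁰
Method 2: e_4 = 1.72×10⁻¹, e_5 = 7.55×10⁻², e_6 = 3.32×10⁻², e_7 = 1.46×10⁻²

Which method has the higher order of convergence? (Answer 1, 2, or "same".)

1

Method 1: p ≈ ln(2.23×10⁻¹⁰/1.28×10⁻⁵)/ln(1.28×10⁻⁵/3.07×10⁻³) ≈ 2.00.
Method 2: p ≈ ln(1.46×10⁻²/3.32×10⁻²)/ln(3.32×10⁻²/7.55×10⁻²) ≈ 1.00.
Method 1 has the higher order (≈2.0 vs ≈1.0).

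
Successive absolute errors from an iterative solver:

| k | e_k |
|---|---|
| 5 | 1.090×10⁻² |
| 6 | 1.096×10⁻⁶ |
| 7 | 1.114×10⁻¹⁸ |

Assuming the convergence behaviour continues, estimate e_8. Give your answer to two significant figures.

First estimate the order: p ≈ ln(e_7/e_6) / ln(e_6/e_5) = ln(1.114×10⁻¹⁸/1.096×10⁻⁶)/ln(1.096×10⁻⁶/1.090×10⁻²) = ln(1.01642e-12)/ln(0.00010055) ≈ 3.0000.
Then e_8 ≈ e_7·(e_7/e_6)^p = 1.114×10⁻¹⁸·(1.01642e-12)^3.0000 = 1.114×10⁻¹⁸·1.05007e-36 ≈ 1.17e-54.

1.2e-54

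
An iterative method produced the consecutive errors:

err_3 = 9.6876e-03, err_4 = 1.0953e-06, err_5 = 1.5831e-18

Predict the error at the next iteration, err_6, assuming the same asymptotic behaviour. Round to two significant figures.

4.8e-54

First estimate the order: p ≈ ln(err_5/err_4) / ln(err_4/err_3) = ln(1.5831e-18/1.0953e-06)/ln(1.0953e-06/9.6876e-03) = ln(1.44536e-12)/ln(0.000113062) ≈ 3.0000.
Then err_6 ≈ err_5·(err_5/err_4)^p = 1.5831e-18·(1.44536e-12)^3.0000 = 1.5831e-18·3.01945e-36 ≈ 4.78e-54.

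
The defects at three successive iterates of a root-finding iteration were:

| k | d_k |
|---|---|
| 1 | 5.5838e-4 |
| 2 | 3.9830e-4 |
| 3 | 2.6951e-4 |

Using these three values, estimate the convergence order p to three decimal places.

1.156

p ≈ ln(d_3/d_2) / ln(d_2/d_1)
  = ln(2.6951e-4/3.9830e-4) / ln(3.9830e-4/5.5838e-4)
  = ln(0.676651) / ln(0.713314)
  = -0.390600 / -0.337834 ≈ 1.156189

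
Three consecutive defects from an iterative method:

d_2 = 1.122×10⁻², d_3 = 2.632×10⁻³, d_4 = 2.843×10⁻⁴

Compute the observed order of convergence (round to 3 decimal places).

p ≈ ln(d_4/d_3) / ln(d_3/d_2)
  = ln(2.843×10⁻⁴/2.632×10⁻³) / ln(2.632×10⁻³/1.122×10⁻²)
  = ln(0.108017) / ln(0.234581)
  = -2.225467 / -1.449954 ≈ 1.534854

1.535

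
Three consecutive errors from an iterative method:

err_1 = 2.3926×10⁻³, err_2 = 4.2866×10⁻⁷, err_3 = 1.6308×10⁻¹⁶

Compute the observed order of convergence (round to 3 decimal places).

2.514

p ≈ ln(err_3/err_2) / ln(err_2/err_1)
  = ln(1.6308×10⁻¹⁶/4.2866×10⁻⁷) / ln(4.2866×10⁻⁷/2.3926×10⁻³)
  = ln(3.80441e-10) / ln(0.000179161)
  = -21.689690 / -8.627226 ≈ 2.514098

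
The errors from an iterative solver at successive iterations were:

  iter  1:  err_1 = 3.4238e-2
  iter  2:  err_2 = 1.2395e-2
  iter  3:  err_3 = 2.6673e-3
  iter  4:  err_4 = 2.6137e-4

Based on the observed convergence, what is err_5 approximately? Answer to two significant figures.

First estimate the order: p ≈ ln(err_4/err_3) / ln(err_3/err_2) = ln(2.6137e-4/2.6673e-3)/ln(2.6673e-3/1.2395e-2) = ln(0.0979905)/ln(0.215192) ≈ 1.5121.
Then err_5 ≈ err_4·(err_4/err_3)^p = 2.6137e-4·(0.0979905)^1.5121 = 2.6137e-4·0.0298242 ≈ 7.795e-06.

7.8e-6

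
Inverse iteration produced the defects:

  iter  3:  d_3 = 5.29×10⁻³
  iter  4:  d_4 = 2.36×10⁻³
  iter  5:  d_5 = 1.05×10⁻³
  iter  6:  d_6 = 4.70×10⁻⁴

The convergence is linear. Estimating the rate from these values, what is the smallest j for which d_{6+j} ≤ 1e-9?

17

Rate ρ ≈ d_6/d_5 = 4.70×10⁻⁴/1.05×10⁻³ = 0.4476.
After j more steps, d_{6+j} ≈ 4.70×10⁻⁴·ρ^j; need ρ^j ≤ 1e-9/4.70×10⁻⁴ = 2.12766e-06.
j ≥ ln(2.12766e-06)/ln(0.4476) = -13.0605/-0.80386 = 16.247.
So 17 more iterations are needed.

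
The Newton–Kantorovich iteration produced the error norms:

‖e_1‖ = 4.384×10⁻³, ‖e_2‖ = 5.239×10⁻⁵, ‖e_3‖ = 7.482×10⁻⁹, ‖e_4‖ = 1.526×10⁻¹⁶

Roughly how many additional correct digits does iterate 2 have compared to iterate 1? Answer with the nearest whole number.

Digits gained ≈ log₁₀(‖e_1‖/‖e_2‖) = log₁₀(4.384×10⁻³/5.239×10⁻⁵) = log₁₀(83.6801) ≈ 1.923.

2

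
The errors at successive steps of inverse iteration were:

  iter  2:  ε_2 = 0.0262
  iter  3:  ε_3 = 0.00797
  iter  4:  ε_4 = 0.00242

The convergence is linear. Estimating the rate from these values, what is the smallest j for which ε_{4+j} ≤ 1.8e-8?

10

Rate ρ ≈ ε_4/ε_3 = 0.00242/0.00797 = 0.3036.
After j more steps, ε_{4+j} ≈ 0.00242·ρ^j; need ρ^j ≤ 1.8e-8/0.00242 = 7.43802e-06.
j ≥ ln(7.43802e-06)/ln(0.3036) = -11.8089/-1.19204 = 9.906.
So 10 more iterations are needed.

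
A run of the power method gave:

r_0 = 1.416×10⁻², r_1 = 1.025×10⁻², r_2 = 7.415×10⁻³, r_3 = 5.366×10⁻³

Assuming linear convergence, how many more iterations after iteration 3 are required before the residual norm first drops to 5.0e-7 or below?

Rate ρ ≈ r_3/r_2 = 5.366×10⁻³/7.415×10⁻³ = 0.7237.
After j more steps, r_{3+j} ≈ 5.366×10⁻³·ρ^j; need ρ^j ≤ 5.0e-7/5.366×10⁻³ = 9.31793e-05.
j ≥ ln(9.31793e-05)/ln(0.7237) = -9.2810/-0.32338 = 28.700.
So 29 more iterations are needed.

29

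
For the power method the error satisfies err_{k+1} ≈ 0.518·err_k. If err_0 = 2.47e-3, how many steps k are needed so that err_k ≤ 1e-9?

After k steps, err_k ≈ 2.47e-3·0.518^k.
Need 0.518^k ≤ 1e-9/2.47e-3 = 4.04858e-07.
k ≥ ln(4.04858e-07)/ln(0.518) = -14.7197/-0.65778 = 22.378.
Smallest integer k = 23.

23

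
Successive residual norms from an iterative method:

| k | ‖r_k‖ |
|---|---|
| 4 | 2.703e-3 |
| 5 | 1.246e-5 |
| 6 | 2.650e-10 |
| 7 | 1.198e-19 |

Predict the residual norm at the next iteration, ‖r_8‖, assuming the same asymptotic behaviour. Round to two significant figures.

2.4e-38

First estimate the order: p ≈ ln(‖r_7‖/‖r_6‖) / ln(‖r_6‖/‖r_5‖) = ln(1.198e-19/2.650e-10)/ln(2.650e-10/1.246e-5) = ln(4.52075e-10)/ln(2.12681e-05) ≈ 2.0001.
Then ‖r_8‖ ≈ ‖r_7‖·(‖r_7‖/‖r_6‖)^p = 1.198e-19·(4.52075e-10)^2.0001 = 1.198e-19·2.03933e-19 ≈ 2.443e-38.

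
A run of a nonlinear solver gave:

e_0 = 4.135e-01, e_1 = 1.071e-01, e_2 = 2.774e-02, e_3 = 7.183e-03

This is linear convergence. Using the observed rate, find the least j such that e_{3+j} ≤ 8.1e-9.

Rate ρ ≈ e_3/e_2 = 7.183e-03/2.774e-02 = 0.2589.
After j more steps, e_{3+j} ≈ 7.183e-03·ρ^j; need ρ^j ≤ 8.1e-9/7.183e-03 = 1.12766e-06.
j ≥ ln(1.12766e-06)/ln(0.2589) = -13.6954/-1.35131 = 10.135.
So 11 more iterations are needed.

11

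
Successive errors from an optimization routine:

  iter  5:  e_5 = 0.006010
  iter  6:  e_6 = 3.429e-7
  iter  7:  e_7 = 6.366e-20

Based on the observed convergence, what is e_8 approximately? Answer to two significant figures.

First estimate the order: p ≈ ln(e_7/e_6) / ln(e_6/e_5) = ln(6.366e-20/3.429e-7)/ln(3.429e-7/0.006010) = ln(1.85652e-13)/ln(5.70549e-05) ≈ 3.0000.
Then e_8 ≈ e_7·(e_7/e_6)^p = 6.366e-20·(1.85652e-13)^3.0000 = 6.366e-20·6.39881e-39 ≈ 4.073e-58.

4.1e-58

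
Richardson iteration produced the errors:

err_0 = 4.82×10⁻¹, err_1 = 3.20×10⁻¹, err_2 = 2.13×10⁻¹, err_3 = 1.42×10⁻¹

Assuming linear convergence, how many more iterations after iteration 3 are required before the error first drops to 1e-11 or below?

Rate ρ ≈ err_3/err_2 = 1.42×10⁻¹/2.13×10⁻¹ = 0.6667.
After j more steps, err_{3+j} ≈ 1.42×10⁻¹·ρ^j; need ρ^j ≤ 1e-11/1.42×10⁻¹ = 7.04225e-11.
j ≥ ln(7.04225e-11)/ln(0.6667) = -23.3765/-0.40542 = 57.660.
So 58 more iterations are needed.

58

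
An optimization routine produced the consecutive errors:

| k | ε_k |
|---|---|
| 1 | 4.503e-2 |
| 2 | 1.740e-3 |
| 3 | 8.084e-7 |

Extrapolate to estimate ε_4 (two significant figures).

1.1e-14

First estimate the order: p ≈ ln(ε_3/ε_2) / ln(ε_2/ε_1) = ln(8.084e-7/1.740e-3)/ln(1.740e-3/4.503e-2) = ln(0.000464598)/ln(0.0386409) ≈ 2.3588.
Then ε_4 ≈ ε_3·(ε_3/ε_2)^p = 8.084e-7·(0.000464598)^2.3588 = 8.084e-7·1.375e-08 ≈ 1.112e-14.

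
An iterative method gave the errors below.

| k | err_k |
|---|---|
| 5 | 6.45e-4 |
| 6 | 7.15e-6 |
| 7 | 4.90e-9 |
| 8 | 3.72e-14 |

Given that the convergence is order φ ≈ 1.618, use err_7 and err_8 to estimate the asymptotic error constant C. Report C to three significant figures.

C ≈ err_8 / err_7^1.618
  = 3.72e-14 / (4.90e-9)^1.618
  = 3.72e-14 / 3.58705e-14 ≈ 1.0371

1.04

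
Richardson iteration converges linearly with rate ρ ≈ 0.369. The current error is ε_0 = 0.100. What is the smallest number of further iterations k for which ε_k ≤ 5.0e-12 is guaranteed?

After k steps, ε_k ≈ 0.100·0.369^k.
Need 0.369^k ≤ 5.0e-12/0.100 = 5e-11.
k ≥ ln(5e-11)/ln(0.369) = -23.7190/-0.99696 = 23.791.
Smallest integer k = 24.

24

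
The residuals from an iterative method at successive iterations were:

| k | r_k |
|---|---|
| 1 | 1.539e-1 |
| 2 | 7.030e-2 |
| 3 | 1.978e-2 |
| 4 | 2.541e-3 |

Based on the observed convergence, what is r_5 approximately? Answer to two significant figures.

9.2e-5

First estimate the order: p ≈ ln(r_4/r_3) / ln(r_3/r_2) = ln(2.541e-3/1.978e-2)/ln(1.978e-2/7.030e-2) = ln(0.128463)/ln(0.281366) ≈ 1.6183.
Then r_5 ≈ r_4·(r_4/r_3)^p = 2.541e-3·(0.128463)^1.6183 = 2.541e-3·0.036119 ≈ 9.178e-05.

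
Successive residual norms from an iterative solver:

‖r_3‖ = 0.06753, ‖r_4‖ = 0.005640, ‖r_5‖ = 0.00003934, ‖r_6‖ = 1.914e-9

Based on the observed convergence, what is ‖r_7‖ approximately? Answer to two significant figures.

4.5e-18

First estimate the order: p ≈ ln(‖r_6‖/‖r_5‖) / ln(‖r_5‖/‖r_4‖) = ln(1.914e-9/0.00003934)/ln(0.00003934/0.005640) = ln(4.86528e-05)/ln(0.00697518) ≈ 2.0000.
Then ‖r_7‖ ≈ ‖r_6‖·(‖r_6‖/‖r_5‖)^p = 1.914e-9·(4.86528e-05)^2.0000 = 1.914e-9·2.36709e-09 ≈ 4.531e-18.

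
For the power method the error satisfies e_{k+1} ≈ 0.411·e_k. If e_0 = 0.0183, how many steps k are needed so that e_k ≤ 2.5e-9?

18

After k steps, e_k ≈ 0.0183·0.411^k.
Need 0.411^k ≤ 2.5e-9/0.0183 = 1.36612e-07.
k ≥ ln(1.36612e-07)/ln(0.411) = -15.8061/-0.88916 = 17.776.
Smallest integer k = 18.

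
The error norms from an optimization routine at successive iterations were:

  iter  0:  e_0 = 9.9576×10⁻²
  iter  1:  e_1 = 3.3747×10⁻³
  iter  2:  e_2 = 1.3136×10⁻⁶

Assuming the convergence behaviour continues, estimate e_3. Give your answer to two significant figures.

1.6e-14

First estimate the order: p ≈ ln(e_2/e_1) / ln(e_1/e_0) = ln(1.3136×10⁻⁶/3.3747×10⁻³)/ln(3.3747×10⁻³/9.9576×10⁻²) = ln(0.000389249)/ln(0.0338907) ≈ 2.3197.
Then e_3 ≈ e_2·(e_2/e_1)^p = 1.3136×10⁻⁶·(0.000389249)^2.3197 = 1.3136×10⁻⁶·1.23126e-08 ≈ 1.617e-14.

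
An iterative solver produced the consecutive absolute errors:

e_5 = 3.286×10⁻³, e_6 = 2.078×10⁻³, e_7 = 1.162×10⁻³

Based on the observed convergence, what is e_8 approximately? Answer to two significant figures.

5.6e-4

First estimate the order: p ≈ ln(e_7/e_6) / ln(e_6/e_5) = ln(1.162×10⁻³/2.078×10⁻³)/ln(2.078×10⁻³/3.286×10⁻³) = ln(0.559192)/ln(0.63238) ≈ 1.2684.
Then e_8 ≈ e_7·(e_7/e_6)^p = 1.162×10⁻³·(0.559192)^1.2684 = 1.162×10⁻³·0.478417 ≈ 0.0005559.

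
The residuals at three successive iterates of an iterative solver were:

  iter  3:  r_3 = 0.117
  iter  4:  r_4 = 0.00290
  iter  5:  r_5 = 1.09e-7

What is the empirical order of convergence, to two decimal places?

p ≈ ln(r_5/r_4) / ln(r_4/r_3)
  = ln(1.09e-7/0.00290) / ln(0.00290/0.117)
  = ln(3.75862e-05) / ln(0.0247863)
  = -10.18887 / -3.69746 ≈ 2.75564

2.76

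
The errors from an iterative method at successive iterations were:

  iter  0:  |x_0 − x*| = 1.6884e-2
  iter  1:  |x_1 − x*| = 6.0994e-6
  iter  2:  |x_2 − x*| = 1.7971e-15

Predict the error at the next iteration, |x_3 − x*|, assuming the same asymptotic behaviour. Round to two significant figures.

7.3e-42

First estimate the order: p ≈ ln(|x_2 − x*|/|x_1 − x*|) / ln(|x_1 − x*|/|x_0 − x*|) = ln(1.7971e-15/6.0994e-6)/ln(6.0994e-6/1.6884e-2) = ln(2.94636e-10)/ln(0.000361253) ≈ 2.7688.
Then |x_3 − x*| ≈ |x_2 − x*|·(|x_2 − x*|/|x_1 − x*|)^p = 1.7971e-15·(2.94636e-10)^2.7688 = 1.7971e-15·4.08657e-27 ≈ 7.344e-42.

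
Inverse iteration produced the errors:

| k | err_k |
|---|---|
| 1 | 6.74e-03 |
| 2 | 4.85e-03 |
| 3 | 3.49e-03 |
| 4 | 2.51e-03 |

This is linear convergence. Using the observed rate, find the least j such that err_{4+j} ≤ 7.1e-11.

53

Rate ρ ≈ err_4/err_3 = 2.51e-03/3.49e-03 = 0.7192.
After j more steps, err_{4+j} ≈ 2.51e-03·ρ^j; need ρ^j ≤ 7.1e-11/2.51e-03 = 2.82869e-08.
j ≥ ln(2.82869e-08)/ln(0.7192) = -17.3809/-0.32962 = 52.730.
So 53 more iterations are needed.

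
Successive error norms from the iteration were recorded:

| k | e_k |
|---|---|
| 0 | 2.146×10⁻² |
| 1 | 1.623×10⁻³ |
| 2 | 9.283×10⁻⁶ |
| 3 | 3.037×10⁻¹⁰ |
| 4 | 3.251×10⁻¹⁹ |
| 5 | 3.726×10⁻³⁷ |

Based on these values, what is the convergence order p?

Consecutive ratios: e_5/e_4 = 3.726×10⁻³⁷/3.251×10⁻¹⁹ = 1.14611e-18, e_4/e_3 = 3.251×10⁻¹⁹/3.037×10⁻¹⁰ = 1.07046e-09.
p ≈ ln(1.14611e-18)/ln(1.07046e-09) = -41.3102/-20.6552 ≈ 2.00.
So the convergence is quadratic (order 2).

2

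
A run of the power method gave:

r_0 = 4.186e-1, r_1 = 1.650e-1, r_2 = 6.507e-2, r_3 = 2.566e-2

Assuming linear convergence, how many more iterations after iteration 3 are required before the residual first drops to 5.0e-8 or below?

Rate ρ ≈ r_3/r_2 = 2.566e-2/6.507e-2 = 0.3943.
After j more steps, r_{3+j} ≈ 2.566e-2·ρ^j; need ρ^j ≤ 5.0e-8/2.566e-2 = 1.94856e-06.
j ≥ ln(1.94856e-06)/ln(0.3943) = -13.1484/-0.93064 = 14.128.
So 15 more iterations are needed.

15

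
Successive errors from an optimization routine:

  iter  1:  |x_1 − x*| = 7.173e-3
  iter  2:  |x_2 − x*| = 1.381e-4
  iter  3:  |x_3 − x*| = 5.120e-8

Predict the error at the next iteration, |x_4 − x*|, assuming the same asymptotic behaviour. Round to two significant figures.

7.0e-15

First estimate the order: p ≈ ln(|x_3 − x*|/|x_2 − x*|) / ln(|x_2 − x*|/|x_1 − x*|) = ln(5.120e-8/1.381e-4)/ln(1.381e-4/7.173e-3) = ln(0.000370746)/ln(0.0192528) ≈ 1.9999.
Then |x_4 − x*| ≈ |x_3 − x*|·(|x_3 − x*|/|x_2 − x*|)^p = 5.120e-8·(0.000370746)^1.9999 = 5.120e-8·1.37561e-07 ≈ 7.043e-15.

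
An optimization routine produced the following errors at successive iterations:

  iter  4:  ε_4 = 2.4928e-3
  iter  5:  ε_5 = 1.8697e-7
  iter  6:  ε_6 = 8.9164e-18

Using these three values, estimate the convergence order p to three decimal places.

p ≈ ln(ε_6/ε_5) / ln(ε_5/ε_4)
  = ln(8.9164e-18/1.8697e-7) / ln(1.8697e-7/2.4928e-3)
  = ln(4.76889e-11) / ln(7.5004e-05)
  = -23.766322 / -9.497969 ≈ 2.502253

2.502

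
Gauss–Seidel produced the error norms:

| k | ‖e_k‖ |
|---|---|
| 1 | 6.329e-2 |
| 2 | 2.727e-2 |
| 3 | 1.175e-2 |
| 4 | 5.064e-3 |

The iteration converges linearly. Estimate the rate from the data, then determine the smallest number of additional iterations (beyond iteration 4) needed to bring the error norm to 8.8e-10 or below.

Rate ρ ≈ ‖e_4‖/‖e_3‖ = 5.064e-3/1.175e-2 = 0.4310.
After j more steps, ‖e_{4+j}‖ ≈ 5.064e-3·ρ^j; need ρ^j ≤ 8.8e-10/5.064e-3 = 1.73776e-07.
j ≥ ln(1.73776e-07)/ln(0.4310) = -15.5655/-0.84165 = 18.494.
So 19 more iterations are needed.

19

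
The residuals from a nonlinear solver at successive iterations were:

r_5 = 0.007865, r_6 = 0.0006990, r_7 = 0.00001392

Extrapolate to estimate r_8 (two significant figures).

First estimate the order: p ≈ ln(r_7/r_6) / ln(r_6/r_5) = ln(0.00001392/0.0006990)/ln(0.0006990/0.007865) = ln(0.0199142)/ln(0.0888748) ≈ 1.6180.
Then r_8 ≈ r_7·(r_7/r_6)^p = 0.00001392·(0.0199142)^1.6180 = 0.00001392·0.00177029 ≈ 2.464e-08.

2.5e-8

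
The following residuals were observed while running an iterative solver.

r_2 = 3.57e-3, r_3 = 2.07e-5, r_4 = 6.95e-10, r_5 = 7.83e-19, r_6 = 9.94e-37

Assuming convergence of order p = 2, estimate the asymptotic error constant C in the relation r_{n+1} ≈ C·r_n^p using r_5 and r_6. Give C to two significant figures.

C ≈ r_6 / r_5^2
  = 9.94e-37 / (7.83e-19)^2
  = 9.94e-37 / 6.13089e-37 ≈ 1.6213

1.6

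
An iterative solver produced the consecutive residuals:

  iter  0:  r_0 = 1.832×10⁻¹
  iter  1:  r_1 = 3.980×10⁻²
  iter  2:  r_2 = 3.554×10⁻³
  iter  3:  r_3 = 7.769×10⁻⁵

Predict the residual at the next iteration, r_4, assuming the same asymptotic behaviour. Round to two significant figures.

First estimate the order: p ≈ ln(r_3/r_2) / ln(r_2/r_1) = ln(7.769×10⁻⁵/3.554×10⁻³)/ln(3.554×10⁻³/3.980×10⁻²) = ln(0.0218599)/ln(0.0892965) ≈ 1.5825.
Then r_4 ≈ r_3·(r_3/r_2)^p = 7.769×10⁻⁵·(0.0218599)^1.5825 = 7.769×10⁻⁵·0.00235773 ≈ 1.832e-07.

1.8e-7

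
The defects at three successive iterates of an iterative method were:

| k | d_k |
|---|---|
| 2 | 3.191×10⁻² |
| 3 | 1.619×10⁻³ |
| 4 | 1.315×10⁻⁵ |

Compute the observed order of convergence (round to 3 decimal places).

1.615

p ≈ ln(d_4/d_3) / ln(d_3/d_2)
  = ln(1.315×10⁻⁵/1.619×10⁻³) / ln(1.619×10⁻³/3.191×10⁻²)
  = ln(0.0081223) / ln(0.0507364)
  = -4.813142 / -2.981112 ≈ 1.614546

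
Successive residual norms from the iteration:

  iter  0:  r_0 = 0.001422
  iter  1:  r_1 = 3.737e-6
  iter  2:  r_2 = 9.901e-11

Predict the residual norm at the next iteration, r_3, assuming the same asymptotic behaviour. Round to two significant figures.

First estimate the order: p ≈ ln(r_2/r_1) / ln(r_1/r_0) = ln(9.901e-11/3.737e-6)/ln(3.737e-6/0.001422) = ln(2.64945e-05)/ln(0.00262799) ≈ 1.7737.
Then r_3 ≈ r_2·(r_2/r_1)^p = 9.901e-11·(2.64945e-05)^1.7737 = 9.901e-11·7.62169e-09 ≈ 7.546e-19.

7.5e-19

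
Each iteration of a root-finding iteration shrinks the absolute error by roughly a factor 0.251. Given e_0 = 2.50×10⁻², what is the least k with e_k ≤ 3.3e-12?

After k steps, e_k ≈ 2.50×10⁻²·0.251^k.
Need 0.251^k ≤ 3.3e-12/2.50×10⁻² = 1.32e-10.
k ≥ ln(1.32e-10)/ln(0.251) = -22.7482/-1.38230 = 16.457.
Smallest integer k = 17.

17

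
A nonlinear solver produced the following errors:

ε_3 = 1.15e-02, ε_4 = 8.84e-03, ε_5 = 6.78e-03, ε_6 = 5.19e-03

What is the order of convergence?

Consecutive ratios: ε_6/ε_5 = 5.19e-03/6.78e-03 = 0.765487, ε_5/ε_4 = 6.78e-03/8.84e-03 = 0.766968.
p ≈ ln(0.765487)/ln(0.766968) = -0.2672/-0.2653 ≈ 1.01.
So the convergence is linear (order 1).

1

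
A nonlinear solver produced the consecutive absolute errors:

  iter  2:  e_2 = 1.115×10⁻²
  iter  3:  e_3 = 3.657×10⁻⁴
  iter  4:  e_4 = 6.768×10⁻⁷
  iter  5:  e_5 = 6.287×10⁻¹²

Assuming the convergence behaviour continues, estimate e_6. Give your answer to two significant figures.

3.4e-21

First estimate the order: p ≈ ln(e_5/e_4) / ln(e_4/e_3) = ln(6.287×10⁻¹²/6.768×10⁻⁷)/ln(6.768×10⁻⁷/3.657×10⁻⁴) = ln(9.2893e-06)/ln(0.0018507) ≈ 1.8414.
Then e_6 ≈ e_5·(e_5/e_4)^p = 6.287×10⁻¹²·(9.2893e-06)^1.8414 = 6.287×10⁻¹²·5.42056e-10 ≈ 3.408e-21.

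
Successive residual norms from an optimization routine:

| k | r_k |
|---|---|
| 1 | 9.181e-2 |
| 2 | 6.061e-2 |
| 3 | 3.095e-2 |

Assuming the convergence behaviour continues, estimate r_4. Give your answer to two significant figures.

First estimate the order: p ≈ ln(r_3/r_2) / ln(r_2/r_1) = ln(3.095e-2/6.061e-2)/ln(6.061e-2/9.181e-2) = ln(0.510642)/ln(0.660168) ≈ 1.6185.
Then r_4 ≈ r_3·(r_3/r_2)^p = 3.095e-2·(0.510642)^1.6185 = 3.095e-2·0.336966 ≈ 0.01043.

1.0e-2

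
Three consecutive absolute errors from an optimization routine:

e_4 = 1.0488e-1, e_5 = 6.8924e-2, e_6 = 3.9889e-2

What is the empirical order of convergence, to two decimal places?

p ≈ ln(e_6/e_5) / ln(e_5/e_4)
  = ln(3.9889e-2/6.8924e-2) / ln(6.8924e-2/1.0488e-1)
  = ln(0.578739) / ln(0.65717)
  = -0.54690 / -0.41981 ≈ 1.30273

1.30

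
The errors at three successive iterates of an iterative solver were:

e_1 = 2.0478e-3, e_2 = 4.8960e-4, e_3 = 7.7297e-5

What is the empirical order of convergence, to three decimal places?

p ≈ ln(e_3/e_2) / ln(e_2/e_1)
  = ln(7.7297e-5/4.8960e-4) / ln(4.8960e-4/2.0478e-3)
  = ln(0.157878) / ln(0.239086)
  = -1.845933 / -1.430932 ≈ 1.290021

1.290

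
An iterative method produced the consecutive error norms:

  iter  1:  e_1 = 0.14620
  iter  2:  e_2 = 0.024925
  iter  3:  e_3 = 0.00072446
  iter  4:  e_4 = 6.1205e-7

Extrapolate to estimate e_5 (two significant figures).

4.4e-13

First estimate the order: p ≈ ln(e_4/e_3) / ln(e_3/e_2) = ln(6.1205e-7/0.00072446)/ln(0.00072446/0.024925) = ln(0.000844836)/ln(0.0290656) ≈ 2.0000.
Then e_5 ≈ e_4·(e_4/e_3)^p = 6.1205e-7·(0.000844836)^2.0000 = 6.1205e-7·7.13748e-07 ≈ 4.368e-13.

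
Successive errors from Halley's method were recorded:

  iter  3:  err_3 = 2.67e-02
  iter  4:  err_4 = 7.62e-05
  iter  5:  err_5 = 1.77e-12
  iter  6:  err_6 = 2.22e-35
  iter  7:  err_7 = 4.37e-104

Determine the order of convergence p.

3

Consecutive ratios: err_7/err_6 = 4.37e-104/2.22e-35 = 1.96847e-69, err_6/err_5 = 2.22e-35/1.77e-12 = 1.25424e-23.
p ≈ ln(1.96847e-69)/ln(1.25424e-23) = -158.2011/-52.7329 ≈ 3.00.
So the convergence is cubic (order 3).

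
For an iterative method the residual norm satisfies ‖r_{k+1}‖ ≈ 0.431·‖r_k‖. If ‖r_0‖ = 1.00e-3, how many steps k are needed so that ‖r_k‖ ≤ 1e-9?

After k steps, ‖r_k‖ ≈ 1.00e-3·0.431^k.
Need 0.431^k ≤ 1e-9/1.00e-3 = 1e-06.
k ≥ ln(1e-06)/ln(0.431) = -13.8155/-0.84165 = 16.415.
Smallest integer k = 17.

17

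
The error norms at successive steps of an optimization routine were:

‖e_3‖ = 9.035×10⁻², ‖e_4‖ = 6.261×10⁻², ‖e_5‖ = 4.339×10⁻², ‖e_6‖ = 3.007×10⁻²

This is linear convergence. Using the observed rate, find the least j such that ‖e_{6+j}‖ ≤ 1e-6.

Rate ρ ≈ ‖e_6‖/‖e_5‖ = 3.007×10⁻²/4.339×10⁻² = 0.6930.
After j more steps, ‖e_{6+j}‖ ≈ 3.007×10⁻²·ρ^j; need ρ^j ≤ 1e-6/3.007×10⁻² = 3.32557e-05.
j ≥ ln(3.32557e-05)/ln(0.6930) = -10.3113/-0.36673 = 28.117.
So 29 more iterations are needed.

29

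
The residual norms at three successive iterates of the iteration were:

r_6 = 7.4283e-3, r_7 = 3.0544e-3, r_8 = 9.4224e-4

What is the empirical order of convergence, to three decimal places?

1.323

p ≈ ln(r_8/r_7) / ln(r_7/r_6)
  = ln(9.4224e-4/3.0544e-3) / ln(3.0544e-3/7.4283e-3)
  = ln(0.308486) / ln(0.411184)
  = -1.176079 / -0.888714 ≈ 1.323349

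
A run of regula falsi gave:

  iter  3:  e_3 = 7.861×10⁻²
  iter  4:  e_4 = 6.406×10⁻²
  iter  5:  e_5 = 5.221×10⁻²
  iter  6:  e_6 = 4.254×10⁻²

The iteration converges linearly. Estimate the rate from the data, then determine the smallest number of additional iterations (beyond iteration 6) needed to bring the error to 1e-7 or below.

64

Rate ρ ≈ e_6/e_5 = 4.254×10⁻²/5.221×10⁻² = 0.8148.
After j more steps, e_{6+j} ≈ 4.254×10⁻²·ρ^j; need ρ^j ≤ 1e-7/4.254×10⁻² = 2.35073e-06.
j ≥ ln(2.35073e-06)/ln(0.8148) = -12.9608/-0.20481 = 63.282.
So 64 more iterations are needed.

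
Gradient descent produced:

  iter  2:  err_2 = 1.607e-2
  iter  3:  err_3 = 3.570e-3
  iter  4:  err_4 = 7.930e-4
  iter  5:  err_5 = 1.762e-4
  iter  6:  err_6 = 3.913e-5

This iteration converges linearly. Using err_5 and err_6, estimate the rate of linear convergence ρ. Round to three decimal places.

ρ ≈ err_6/err_5 = 3.913e-5/1.762e-4 = 0.22208

0.222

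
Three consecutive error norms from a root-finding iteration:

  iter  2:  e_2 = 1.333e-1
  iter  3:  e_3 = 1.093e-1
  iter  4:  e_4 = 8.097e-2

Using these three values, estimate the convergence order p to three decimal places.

p ≈ ln(e_4/e_3) / ln(e_3/e_2)
  = ln(8.097e-2/1.093e-1) / ln(1.093e-1/1.333e-1)
  = ln(0.740805) / ln(0.819955)
  = -0.300018 / -0.198506 ≈ 1.511380

1.511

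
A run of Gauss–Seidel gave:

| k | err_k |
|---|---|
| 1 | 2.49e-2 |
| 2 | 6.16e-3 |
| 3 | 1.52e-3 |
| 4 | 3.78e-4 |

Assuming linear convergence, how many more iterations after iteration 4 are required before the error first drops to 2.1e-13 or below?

Rate ρ ≈ err_4/err_3 = 3.78e-4/1.52e-3 = 0.2487.
After j more steps, err_{4+j} ≈ 3.78e-4·ρ^j; need ρ^j ≤ 2.1e-13/3.78e-4 = 5.55556e-10.
j ≥ ln(5.55556e-10)/ln(0.2487) = -21.3111/-1.39151 = 15.315.
So 16 more iterations are needed.

16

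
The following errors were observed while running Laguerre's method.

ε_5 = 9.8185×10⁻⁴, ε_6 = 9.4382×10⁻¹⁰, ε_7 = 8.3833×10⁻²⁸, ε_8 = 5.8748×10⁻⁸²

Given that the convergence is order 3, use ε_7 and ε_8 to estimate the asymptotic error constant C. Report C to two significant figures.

C ≈ ε_8 / ε_7^3
  = 5.8748×10⁻⁸² / (8.3833×10⁻²⁸)^3
  = 5.8748×10⁻⁸² / 5.89176e-82 ≈ 0.99712

1.0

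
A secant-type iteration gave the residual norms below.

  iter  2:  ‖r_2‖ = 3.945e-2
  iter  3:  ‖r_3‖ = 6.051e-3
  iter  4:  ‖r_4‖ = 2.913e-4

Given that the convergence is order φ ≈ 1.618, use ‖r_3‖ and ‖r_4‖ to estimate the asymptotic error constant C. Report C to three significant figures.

C ≈ ‖r_4‖ / ‖r_3‖^1.618
  = 2.913e-4 / (6.051e-3)^1.618
  = 2.913e-4 / 0.00025763 ≈ 1.1307

1.13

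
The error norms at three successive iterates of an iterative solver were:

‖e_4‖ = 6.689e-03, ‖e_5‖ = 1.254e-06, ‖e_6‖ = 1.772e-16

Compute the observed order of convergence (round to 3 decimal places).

2.643

p ≈ ln(‖e_6‖/‖e_5‖) / ln(‖e_5‖/‖e_4‖)
  = ln(1.772e-16/1.254e-06) / ln(1.254e-06/6.689e-03)
  = ln(1.41308e-10) / ln(0.000187472)
  = -22.680079 / -8.581881 ≈ 2.642786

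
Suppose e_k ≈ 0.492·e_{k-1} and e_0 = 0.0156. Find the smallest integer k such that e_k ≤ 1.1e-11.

After k steps, e_k ≈ 0.0156·0.492^k.
Need 0.492^k ≤ 1.1e-11/0.0156 = 7.05128e-10.
k ≥ ln(7.05128e-10)/ln(0.492) = -21.0726/-0.70928 = 29.710.
Smallest integer k = 30.

30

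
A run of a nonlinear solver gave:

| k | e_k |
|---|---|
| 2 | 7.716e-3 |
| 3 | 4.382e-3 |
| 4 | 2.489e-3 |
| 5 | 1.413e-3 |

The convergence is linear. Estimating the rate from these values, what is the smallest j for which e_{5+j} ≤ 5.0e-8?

19

Rate ρ ≈ e_5/e_4 = 1.413e-3/2.489e-3 = 0.5677.
After j more steps, e_{5+j} ≈ 1.413e-3·ρ^j; need ρ^j ≤ 5.0e-8/1.413e-3 = 3.53857e-05.
j ≥ ln(3.53857e-05)/ln(0.5677) = -10.2492/-0.56616 = 18.103.
So 19 more iterations are needed.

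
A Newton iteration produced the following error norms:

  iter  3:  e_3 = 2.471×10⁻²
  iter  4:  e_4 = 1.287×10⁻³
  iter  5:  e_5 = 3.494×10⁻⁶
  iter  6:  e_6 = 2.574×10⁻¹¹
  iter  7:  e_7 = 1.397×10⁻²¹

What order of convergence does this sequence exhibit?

Consecutive ratios: e_7/e_6 = 1.397×10⁻²¹/2.574×10⁻¹¹ = 5.42735e-11, e_6/e_5 = 2.574×10⁻¹¹/3.494×10⁻⁶ = 7.36691e-06.
p ≈ ln(5.42735e-11)/ln(7.36691e-06) = -23.6370/-11.8185 ≈ 2.00.
So the convergence is quadratic (order 2).

2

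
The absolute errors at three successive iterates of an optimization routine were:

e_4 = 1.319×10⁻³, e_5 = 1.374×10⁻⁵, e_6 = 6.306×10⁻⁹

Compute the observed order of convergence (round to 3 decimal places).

1.684

p ≈ ln(e_6/e_5) / ln(e_5/e_4)
  = ln(6.306×10⁻⁹/1.374×10⁻⁵) / ln(1.374×10⁻⁵/1.319×10⁻³)
  = ln(0.000458952) / ln(0.010417)
  = -7.686565 / -4.564316 ≈ 1.684056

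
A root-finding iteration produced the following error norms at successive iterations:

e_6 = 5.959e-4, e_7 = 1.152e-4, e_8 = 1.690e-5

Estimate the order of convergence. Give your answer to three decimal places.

p ≈ ln(e_8/e_7) / ln(e_7/e_6)
  = ln(1.690e-5/1.152e-4) / ln(1.152e-4/5.959e-4)
  = ln(0.146701) / ln(0.193321)
  = -1.919359 / -1.643403 ≈ 1.167917

1.168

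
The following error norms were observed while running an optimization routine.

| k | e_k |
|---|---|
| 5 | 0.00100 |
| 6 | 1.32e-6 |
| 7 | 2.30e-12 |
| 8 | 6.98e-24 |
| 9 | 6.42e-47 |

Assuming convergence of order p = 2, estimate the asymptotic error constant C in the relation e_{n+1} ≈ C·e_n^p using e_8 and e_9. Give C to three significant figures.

1.32

C ≈ e_9 / e_8^2
  = 6.42e-47 / (6.98e-24)^2
  = 6.42e-47 / 4.87204e-47 ≈ 1.3177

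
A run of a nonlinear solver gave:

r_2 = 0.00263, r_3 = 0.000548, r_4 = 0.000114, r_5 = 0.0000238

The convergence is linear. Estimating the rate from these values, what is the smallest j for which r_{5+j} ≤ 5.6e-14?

Rate ρ ≈ r_5/r_4 = 0.0000238/0.000114 = 0.2088.
After j more steps, r_{5+j} ≈ 0.0000238·ρ^j; need ρ^j ≤ 5.6e-14/0.0000238 = 2.35294e-09.
j ≥ ln(2.35294e-09)/ln(0.2088) = -19.8676/-1.56638 = 12.684.
So 13 more iterations are needed.

13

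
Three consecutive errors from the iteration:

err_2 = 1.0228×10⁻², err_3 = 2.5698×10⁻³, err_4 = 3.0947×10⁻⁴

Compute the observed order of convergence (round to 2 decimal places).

p ≈ ln(err_4/err_3) / ln(err_3/err_2)
  = ln(3.0947×10⁻⁴/2.5698×10⁻³) / ln(2.5698×10⁻³/1.0228×10⁻²)
  = ln(0.120426) / ln(0.251251)
  = -2.11672 / -1.38130 ≈ 1.53241

1.53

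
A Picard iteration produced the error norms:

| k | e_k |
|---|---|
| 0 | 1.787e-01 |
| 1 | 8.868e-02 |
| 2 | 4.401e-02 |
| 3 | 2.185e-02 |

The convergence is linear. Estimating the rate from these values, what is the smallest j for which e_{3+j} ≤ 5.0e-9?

22

Rate ρ ≈ e_3/e_2 = 2.185e-02/4.401e-02 = 0.4965.
After j more steps, e_{3+j} ≈ 2.185e-02·ρ^j; need ρ^j ≤ 5.0e-9/2.185e-02 = 2.28833e-07.
j ≥ ln(2.28833e-07)/ln(0.4965) = -15.2903/-0.70017 = 21.838.
So 22 more iterations are needed.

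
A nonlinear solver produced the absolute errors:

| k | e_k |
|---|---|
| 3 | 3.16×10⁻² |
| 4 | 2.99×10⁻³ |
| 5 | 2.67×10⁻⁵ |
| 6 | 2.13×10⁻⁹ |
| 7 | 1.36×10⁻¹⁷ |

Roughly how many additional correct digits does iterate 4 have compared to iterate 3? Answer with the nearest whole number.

1

Digits gained ≈ log₁₀(e_3/e_4) = log₁₀(3.16×10⁻²/2.99×10⁻³) = log₁₀(10.5686) ≈ 1.024.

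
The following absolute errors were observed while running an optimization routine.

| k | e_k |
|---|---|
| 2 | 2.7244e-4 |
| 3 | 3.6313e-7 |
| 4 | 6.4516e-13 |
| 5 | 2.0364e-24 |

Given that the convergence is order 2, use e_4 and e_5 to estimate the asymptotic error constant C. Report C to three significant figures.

4.89

C ≈ e_5 / e_4^2
  = 2.0364e-24 / (6.4516e-13)^2
  = 2.0364e-24 / 4.16231e-25 ≈ 4.8925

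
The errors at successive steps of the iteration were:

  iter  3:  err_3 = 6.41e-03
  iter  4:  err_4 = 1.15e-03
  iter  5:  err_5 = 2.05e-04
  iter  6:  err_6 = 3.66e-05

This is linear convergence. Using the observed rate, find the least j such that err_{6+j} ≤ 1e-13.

Rate ρ ≈ err_6/err_5 = 3.66e-05/2.05e-04 = 0.1785.
After j more steps, err_{6+j} ≈ 3.66e-05·ρ^j; need ρ^j ≤ 1e-13/3.66e-05 = 2.73224e-09.
j ≥ ln(2.73224e-09)/ln(0.1785) = -19.7181/-1.72317 = 11.443.
So 12 more iterations are needed.

12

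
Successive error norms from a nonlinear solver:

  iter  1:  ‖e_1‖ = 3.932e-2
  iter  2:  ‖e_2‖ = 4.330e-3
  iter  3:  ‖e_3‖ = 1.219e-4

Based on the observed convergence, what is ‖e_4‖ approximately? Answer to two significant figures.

3.8e-7

First estimate the order: p ≈ ln(‖e_3‖/‖e_2‖) / ln(‖e_2‖/‖e_1‖) = ln(1.219e-4/4.330e-3)/ln(4.330e-3/3.932e-2) = ln(0.0281524)/ln(0.110122) ≈ 1.6182.
Then ‖e_4‖ ≈ ‖e_3‖·(‖e_3‖/‖e_2‖)^p = 1.219e-4·(0.0281524)^1.6182 = 1.219e-4·0.00309746 ≈ 3.776e-07.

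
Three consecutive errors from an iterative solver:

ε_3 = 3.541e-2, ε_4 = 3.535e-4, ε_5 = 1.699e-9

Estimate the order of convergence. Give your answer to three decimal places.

2.658

p ≈ ln(ε_5/ε_4) / ln(ε_4/ε_3)
  = ln(1.699e-9/3.535e-4) / ln(3.535e-4/3.541e-2)
  = ln(4.80622e-06) / ln(0.00998306)
  = -12.245600 / -4.606866 ≈ 2.658119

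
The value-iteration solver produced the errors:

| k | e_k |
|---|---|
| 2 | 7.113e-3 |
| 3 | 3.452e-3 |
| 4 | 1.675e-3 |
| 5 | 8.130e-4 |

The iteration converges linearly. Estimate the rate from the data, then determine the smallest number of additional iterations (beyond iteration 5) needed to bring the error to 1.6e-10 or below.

Rate ρ ≈ e_5/e_4 = 8.130e-4/1.675e-3 = 0.4854.
After j more steps, e_{5+j} ≈ 8.130e-4·ρ^j; need ρ^j ≤ 1.6e-10/8.130e-4 = 1.96802e-07.
j ≥ ln(1.96802e-07)/ln(0.4854) = -15.4411/-0.72278 = 21.363.
So 22 more iterations are needed.

22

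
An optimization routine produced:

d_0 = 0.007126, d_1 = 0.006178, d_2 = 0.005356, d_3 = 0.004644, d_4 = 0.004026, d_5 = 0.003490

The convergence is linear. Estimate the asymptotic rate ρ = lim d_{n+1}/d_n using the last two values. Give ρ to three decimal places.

0.867

ρ ≈ d_5/d_4 = 0.003490/0.004026 = 0.86687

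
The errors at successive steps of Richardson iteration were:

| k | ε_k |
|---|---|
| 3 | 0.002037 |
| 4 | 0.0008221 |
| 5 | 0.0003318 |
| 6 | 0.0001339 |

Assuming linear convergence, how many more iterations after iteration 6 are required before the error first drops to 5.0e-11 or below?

17

Rate ρ ≈ ε_6/ε_5 = 0.0001339/0.0003318 = 0.4036.
After j more steps, ε_{6+j} ≈ 0.0001339·ρ^j; need ρ^j ≤ 5.0e-11/0.0001339 = 3.73413e-07.
j ≥ ln(3.73413e-07)/ln(0.4036) = -14.8006/-0.90733 = 16.312.
So 17 more iterations are needed.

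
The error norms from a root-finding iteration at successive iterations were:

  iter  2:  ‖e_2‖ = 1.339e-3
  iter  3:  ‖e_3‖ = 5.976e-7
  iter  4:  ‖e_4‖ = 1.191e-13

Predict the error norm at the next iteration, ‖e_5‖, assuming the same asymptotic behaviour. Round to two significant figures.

4.7e-27

First estimate the order: p ≈ ln(‖e_4‖/‖e_3‖) / ln(‖e_3‖/‖e_2‖) = ln(1.191e-13/5.976e-7)/ln(5.976e-7/1.339e-3) = ln(1.99297e-07)/ln(0.000446303) ≈ 1.9999.
Then ‖e_5‖ ≈ ‖e_4‖·(‖e_4‖/‖e_3‖)^p = 1.191e-13·(1.99297e-07)^1.9999 = 1.191e-13·3.97806e-14 ≈ 4.738e-27.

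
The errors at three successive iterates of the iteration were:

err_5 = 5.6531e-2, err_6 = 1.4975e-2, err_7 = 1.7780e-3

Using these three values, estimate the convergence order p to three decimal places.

1.604

p ≈ ln(err_7/err_6) / ln(err_6/err_5)
  = ln(1.7780e-3/1.4975e-2) / ln(1.4975e-2/5.6531e-2)
  = ln(0.118731) / ln(0.264899)
  = -2.130895 / -1.328407 ≈ 1.604098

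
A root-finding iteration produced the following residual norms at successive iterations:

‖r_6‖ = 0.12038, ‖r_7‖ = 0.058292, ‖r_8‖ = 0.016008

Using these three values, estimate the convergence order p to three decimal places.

p ≈ ln(‖r_8‖/‖r_7‖) / ln(‖r_7‖/‖r_6‖)
  = ln(0.016008/0.058292) / ln(0.058292/0.12038)
  = ln(0.274617) / ln(0.484233)
  = -1.292378 / -0.725189 ≈ 1.782126

1.782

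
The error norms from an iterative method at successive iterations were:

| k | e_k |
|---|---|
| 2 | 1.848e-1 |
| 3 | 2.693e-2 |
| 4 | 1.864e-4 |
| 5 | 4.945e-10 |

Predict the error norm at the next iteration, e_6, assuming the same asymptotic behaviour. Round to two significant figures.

2.0e-24

First estimate the order: p ≈ ln(e_5/e_4) / ln(e_4/e_3) = ln(4.945e-10/1.864e-4)/ln(1.864e-4/2.693e-2) = ln(2.6529e-06)/ln(0.00692165) ≈ 2.5819.
Then e_6 ≈ e_5·(e_5/e_4)^p = 4.945e-10·(2.6529e-06)^2.5819 = 4.945e-10·4.00502e-15 ≈ 1.98e-24.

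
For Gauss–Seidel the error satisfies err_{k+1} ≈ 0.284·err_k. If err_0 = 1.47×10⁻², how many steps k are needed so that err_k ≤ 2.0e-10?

15

After k steps, err_k ≈ 1.47×10⁻²·0.284^k.
Need 0.284^k ≤ 2.0e-10/1.47×10⁻² = 1.36054e-08.
k ≥ ln(1.36054e-08)/ln(0.284) = -18.1128/-1.25878 = 14.389.
Smallest integer k = 15.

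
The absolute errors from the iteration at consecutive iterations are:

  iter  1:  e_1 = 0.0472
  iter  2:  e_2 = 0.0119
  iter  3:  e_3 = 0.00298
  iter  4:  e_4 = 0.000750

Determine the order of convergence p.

Consecutive ratios: e_4/e_3 = 0.000750/0.00298 = 0.251678, e_3/e_2 = 0.00298/0.0119 = 0.25042.
p ≈ ln(0.251678)/ln(0.25042) = -1.3796/-1.3846 ≈ 1.00.
So the convergence is linear (order 1).

1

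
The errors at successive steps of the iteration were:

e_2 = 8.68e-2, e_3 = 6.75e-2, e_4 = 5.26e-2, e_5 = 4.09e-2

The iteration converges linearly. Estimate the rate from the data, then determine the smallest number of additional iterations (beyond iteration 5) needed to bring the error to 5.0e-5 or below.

Rate ρ ≈ e_5/e_4 = 4.09e-2/5.26e-2 = 0.7776.
After j more steps, e_{5+j} ≈ 4.09e-2·ρ^j; need ρ^j ≤ 5.0e-5/4.09e-2 = 0.00122249.
j ≥ ln(0.00122249)/ln(0.7776) = -6.7069/-0.25154 = 26.663.
So 27 more iterations are needed.

27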